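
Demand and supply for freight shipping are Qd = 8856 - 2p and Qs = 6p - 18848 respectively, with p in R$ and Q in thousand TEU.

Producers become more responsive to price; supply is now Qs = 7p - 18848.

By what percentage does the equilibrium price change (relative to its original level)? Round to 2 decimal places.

-11.11

Original equilibrium: 8856 - 2p = 6p - 18848 gives 27704 = 8p, so p = 3463 and Q = 1930.
With the change applied: demand Qd = 8856 - 2p, supply Qs = 7p - 18848.
New equilibrium: 8856 - 2p = 7p - 18848 ⇒ 27704 = 9p ⇒ p = 27704/9 ≈ 3078.2222, Q = 24296/9 ≈ 2699.5556.
%Δp = (3078.2222 − 3463) / 3463 × 100 = -11.11%.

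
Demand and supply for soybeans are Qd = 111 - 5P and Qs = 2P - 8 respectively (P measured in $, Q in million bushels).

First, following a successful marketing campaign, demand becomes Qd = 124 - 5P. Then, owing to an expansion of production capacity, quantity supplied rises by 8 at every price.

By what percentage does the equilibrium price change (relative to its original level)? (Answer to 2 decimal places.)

+4.20

Original equilibrium: 111 - 5P = 2P - 8 gives 119 = 7P, so P = 17 and Q = 26.
The new curves are Qd = 124 - 5P (demand) and Qs = 2P (supply).
New equilibrium: 124 - 5P = 2P ⇒ 124 = 7P ⇒ P = 124/7 ≈ 17.7143, Q = 248/7 ≈ 35.4286.
%ΔP = (17.7143 − 17) / 17 × 100 = +4.20%.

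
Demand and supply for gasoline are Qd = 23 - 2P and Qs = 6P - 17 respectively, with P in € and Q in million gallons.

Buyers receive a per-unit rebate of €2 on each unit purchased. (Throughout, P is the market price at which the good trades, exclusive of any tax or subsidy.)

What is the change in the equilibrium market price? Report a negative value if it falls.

Original equilibrium: 23 - 2P = 6P - 17 gives 40 = 8P, so P = 5 and Q = 13.
Since buyers' out-of-pocket price is the market price minus the rebate, the effective demand curve becomes Qd = 27 - 2P.
Equate the new curves: 27 - 2P = 6P - 17, giving 44 = 8P, P = 5.5, Q = 16.
ΔP = 5.5 − 5 = +0.5.

+0.5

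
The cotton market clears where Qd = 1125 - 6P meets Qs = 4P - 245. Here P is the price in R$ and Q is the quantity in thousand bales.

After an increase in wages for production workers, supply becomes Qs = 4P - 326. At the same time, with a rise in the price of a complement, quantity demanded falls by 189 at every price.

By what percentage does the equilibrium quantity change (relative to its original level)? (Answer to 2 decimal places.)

Before the shock: 1125 - 6P = 4P - 245 ⇒ 1370 = 10P ⇒ P = 137, Q = 303.
After the shift, demand is Qd = 936 - 6P and supply is Qs = 4P - 326.
Clearing the new market: 936 - 6P = 4P - 326, so P = 126.2 and Q = 178.8.
%ΔQ = (178.8 − 303) / 303 × 100 = -40.99%.

-40.99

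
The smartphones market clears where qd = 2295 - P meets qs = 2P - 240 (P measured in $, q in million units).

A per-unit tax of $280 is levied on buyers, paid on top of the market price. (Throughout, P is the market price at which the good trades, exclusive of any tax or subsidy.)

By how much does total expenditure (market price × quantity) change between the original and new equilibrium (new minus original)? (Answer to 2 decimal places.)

-275644.44

Before the shock: 2295 - P = 2P - 240 ⇒ 2535 = 3P ⇒ P = 845, q = 1450.
Since buyers pay the price plus the tax, the effective demand curve becomes qd = 2015 - P.
Equate the new curves: 2015 - P = 2P - 240, giving 2255 = 3P, P = 2255/3 ≈ 751.6667, q = 3790/3 ≈ 1263.3333.
Expenditure moves from 845×1450 = 1225250 to 751.6667×1263.3333 = 949605.5556; change = -275644.44.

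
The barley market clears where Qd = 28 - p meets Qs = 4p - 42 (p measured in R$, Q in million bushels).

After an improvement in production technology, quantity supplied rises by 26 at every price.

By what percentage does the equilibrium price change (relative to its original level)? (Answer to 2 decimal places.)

Solve the original market: 28 - p = 4p - 42, hence p = 14 and Q = 14.
With the change applied: demand Qd = 28 - p, supply Qs = 4p - 16.
Equate the new curves: 28 - p = 4p - 16, giving 44 = 5p, p = 8.8, Q = 19.2.
%Δp = (8.8 − 14) / 14 × 100 = -37.14%.

-37.14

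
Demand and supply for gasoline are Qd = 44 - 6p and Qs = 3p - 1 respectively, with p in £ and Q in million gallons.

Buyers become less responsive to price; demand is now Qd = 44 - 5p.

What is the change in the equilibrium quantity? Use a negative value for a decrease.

Before the shock: 44 - 6p = 3p - 1 ⇒ 45 = 9p ⇒ p = 5, Q = 14.
The shock moves the curves to Qd = 44 - 5p and Qs = 3p - 1.
Equate the new curves: 44 - 5p = 3p - 1, giving 45 = 8p, p = 5.625, Q = 15.875.
ΔQ = 15.875 − 14 = +1.875.

+1.875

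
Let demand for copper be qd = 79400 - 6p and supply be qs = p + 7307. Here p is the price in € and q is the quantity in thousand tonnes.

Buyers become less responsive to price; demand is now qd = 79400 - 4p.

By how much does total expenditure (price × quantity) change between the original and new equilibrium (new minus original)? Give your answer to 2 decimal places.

+131928542.16

Before the shock: 79400 - 6p = p + 7307 ⇒ 72093 = 7p ⇒ p = 10299, q = 17606.
The shock moves the curves to qd = 79400 - 4p and qs = p + 7307.
New equilibrium: 79400 - 4p = p + 7307 ⇒ 72093 = 5p ⇒ p = 14418.6, q = 21725.6.
Expenditure moves from 10299×17606 = 181324194 to 14418.6×21725.6 = 313252736.16; change = +131928542.16.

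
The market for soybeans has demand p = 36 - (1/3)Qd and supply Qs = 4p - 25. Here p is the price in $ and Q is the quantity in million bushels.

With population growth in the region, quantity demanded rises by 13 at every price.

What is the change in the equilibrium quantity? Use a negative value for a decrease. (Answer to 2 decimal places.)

Before the shock: 108 - 3p = 4p - 25 ⇒ 133 = 7p ⇒ p = 19, Q = 51.
The new curves are Qd = 121 - 3p (demand) and Qs = 4p - 25 (supply).
New equilibrium: 121 - 3p = 4p - 25 ⇒ 146 = 7p ⇒ p = 146/7 ≈ 20.8571, Q = 409/7 ≈ 58.4286.
ΔQ = 58.4286 − 51 = +7.43.

+7.43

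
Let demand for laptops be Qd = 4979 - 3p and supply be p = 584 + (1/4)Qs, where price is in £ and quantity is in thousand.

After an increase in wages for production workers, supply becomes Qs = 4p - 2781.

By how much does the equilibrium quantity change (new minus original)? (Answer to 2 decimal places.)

Original equilibrium: 4979 - 3p = 4p - 2336 gives 7315 = 7p, so p = 1045 and Q = 1844.
After the shift, demand is Qd = 4979 - 3p and supply is Qs = 4p - 2781.
Setting them equal: 4979 - 3p = 4p - 2781 → 7760 = 7p, so p = 7760/7 ≈ 1108.5714 and Q = 11573/7 ≈ 1653.2857.
ΔQ = 1653.2857 − 1844 = -190.71.

-190.71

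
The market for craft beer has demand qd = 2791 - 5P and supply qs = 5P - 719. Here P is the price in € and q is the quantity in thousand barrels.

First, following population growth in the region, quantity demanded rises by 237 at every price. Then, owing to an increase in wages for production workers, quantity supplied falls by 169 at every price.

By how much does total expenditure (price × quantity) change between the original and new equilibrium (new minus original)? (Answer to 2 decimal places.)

+55376.00

Before the shock: 2791 - 5P = 5P - 719 ⇒ 3510 = 10P ⇒ P = 351, q = 1036.
The shock moves the curves to qd = 3028 - 5P and qs = 5P - 888.
Equate the new curves: 3028 - 5P = 5P - 888, giving 3916 = 10P, P = 391.6, q = 1070.
Expenditure moves from 351×1036 = 363636 to 391.6×1070 = 419012; change = +55376.00.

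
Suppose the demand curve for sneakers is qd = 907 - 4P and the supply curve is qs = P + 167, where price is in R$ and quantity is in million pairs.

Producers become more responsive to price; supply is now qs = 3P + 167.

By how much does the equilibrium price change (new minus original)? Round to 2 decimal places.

Before the shock: 907 - 4P = P + 167 ⇒ 740 = 5P ⇒ P = 148, q = 315.
After the shift, demand is qd = 907 - 4P and supply is qs = 3P + 167.
Clearing the new market: 907 - 4P = 3P + 167, so P = 740/7 ≈ 105.7143 and q = 3389/7 ≈ 484.1429.
ΔP = 105.7143 − 148 = -42.29.

-42.29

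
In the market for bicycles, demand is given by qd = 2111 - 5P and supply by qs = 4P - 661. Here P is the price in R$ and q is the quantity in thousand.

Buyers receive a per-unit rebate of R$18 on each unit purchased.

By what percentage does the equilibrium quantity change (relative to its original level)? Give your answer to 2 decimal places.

Before the shock: 2111 - 5P = 4P - 661 ⇒ 2772 = 9P ⇒ P = 308, q = 571.
Since buyers' out-of-pocket price is the market price minus the rebate, the effective demand curve becomes qd = 2201 - 5P.
Equate the new curves: 2201 - 5P = 4P - 661, giving 2862 = 9P, P = 318, q = 611.
%Δq = (611 − 571) / 571 × 100 = +7.01%.

+7.01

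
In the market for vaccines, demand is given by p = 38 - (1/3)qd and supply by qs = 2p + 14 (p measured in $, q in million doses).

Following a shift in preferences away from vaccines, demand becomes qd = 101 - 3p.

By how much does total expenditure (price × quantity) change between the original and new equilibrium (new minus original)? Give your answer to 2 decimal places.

-230.88

Solve the original market: 114 - 3p = 2p + 14, hence p = 20 and q = 54.
After the shift, demand is qd = 101 - 3p and supply is qs = 2p + 14.
Clearing the new market: 101 - 3p = 2p + 14, so p = 17.4 and q = 48.8.
Expenditure moves from 20×54 = 1080 to 17.4×48.8 = 849.12; change = -230.88.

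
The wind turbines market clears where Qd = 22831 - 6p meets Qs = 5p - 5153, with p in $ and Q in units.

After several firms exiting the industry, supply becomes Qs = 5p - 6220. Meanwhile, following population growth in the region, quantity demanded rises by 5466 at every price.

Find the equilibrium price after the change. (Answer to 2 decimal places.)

3137.91

Initially, 22831 - 6p = 5p - 5153, so 27984 = 11p and p = 2544, Q = 7567.
The shock moves the curves to Qd = 28297 - 6p and Qs = 5p - 6220.
New equilibrium: 28297 - 6p = 5p - 6220 ⇒ 34517 = 11p ⇒ p = 34517/11 ≈ 3137.9091, Q = 104165/11 ≈ 9469.5455.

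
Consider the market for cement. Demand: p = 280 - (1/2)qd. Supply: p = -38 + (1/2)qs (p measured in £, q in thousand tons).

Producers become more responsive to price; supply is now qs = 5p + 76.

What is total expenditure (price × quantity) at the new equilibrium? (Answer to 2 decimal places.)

Solve the original market: 560 - 2p = 2p + 76, hence p = 121 and q = 318.
After the shift, demand is qd = 560 - 2p and supply is qs = 5p + 76.
New equilibrium: 560 - 2p = 5p + 76 ⇒ 484 = 7p ⇒ p = 484/7 ≈ 69.1429, q = 2952/7 ≈ 421.7143.
New expenditure = 69.1429 × 421.7143 = 29158.53.

29158.53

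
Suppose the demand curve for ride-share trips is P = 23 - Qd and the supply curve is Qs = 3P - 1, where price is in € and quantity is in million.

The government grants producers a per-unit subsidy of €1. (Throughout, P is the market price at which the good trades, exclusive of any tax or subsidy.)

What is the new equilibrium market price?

Original equilibrium: 23 - P = 3P - 1 gives 24 = 4P, so P = 6 and Q = 17.
Since sellers receive the price plus the subsidy, the effective supply curve becomes Qs = 3P + 2.
Equate the new curves: 23 - P = 3P + 2, giving 21 = 4P, P = 5.25, Q = 17.75.

5.25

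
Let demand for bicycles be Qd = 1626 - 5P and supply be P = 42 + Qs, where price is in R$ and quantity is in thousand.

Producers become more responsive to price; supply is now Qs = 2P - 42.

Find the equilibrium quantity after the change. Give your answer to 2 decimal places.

434.57

Original equilibrium: 1626 - 5P = P - 42 gives 1668 = 6P, so P = 278 and Q = 236.
The shock moves the curves to Qd = 1626 - 5P and Qs = 2P - 42.
New equilibrium: 1626 - 5P = 2P - 42 ⇒ 1668 = 7P ⇒ P = 1668/7 ≈ 238.2857, Q = 3042/7 ≈ 434.5714.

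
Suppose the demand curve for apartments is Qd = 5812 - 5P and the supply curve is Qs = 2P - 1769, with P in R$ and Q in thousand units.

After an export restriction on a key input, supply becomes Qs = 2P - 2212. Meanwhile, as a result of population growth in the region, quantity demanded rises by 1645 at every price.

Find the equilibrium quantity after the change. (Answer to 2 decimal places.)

550.57

Initially, 5812 - 5P = 2P - 1769, so 7581 = 7P and P = 1083, Q = 397.
With the change applied: demand Qd = 7457 - 5P, supply Qs = 2P - 2212.
New equilibrium: 7457 - 5P = 2P - 2212 ⇒ 9669 = 7P ⇒ P = 9669/7 ≈ 1381.2857, Q = 3854/7 ≈ 550.5714.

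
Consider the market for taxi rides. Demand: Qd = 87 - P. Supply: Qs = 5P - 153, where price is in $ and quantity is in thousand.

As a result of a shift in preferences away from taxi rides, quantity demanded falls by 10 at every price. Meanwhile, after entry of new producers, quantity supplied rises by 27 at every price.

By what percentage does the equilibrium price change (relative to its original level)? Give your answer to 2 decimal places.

-15.42

Original equilibrium: 87 - P = 5P - 153 gives 240 = 6P, so P = 40 and Q = 47.
The shock moves the curves to Qd = 77 - P and Qs = 5P - 126.
Clearing the new market: 77 - P = 5P - 126, so P = 203/6 ≈ 33.8333 and Q = 259/6 ≈ 43.1667.
%ΔP = (33.8333 − 40) / 40 × 100 = -15.42%.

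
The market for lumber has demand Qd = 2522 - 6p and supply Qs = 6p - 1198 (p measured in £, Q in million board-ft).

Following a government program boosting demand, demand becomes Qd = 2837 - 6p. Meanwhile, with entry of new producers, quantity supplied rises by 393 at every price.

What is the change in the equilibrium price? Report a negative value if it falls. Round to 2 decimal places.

Original equilibrium: 2522 - 6p = 6p - 1198 gives 3720 = 12p, so p = 310 and Q = 662.
After the shift, demand is Qd = 2837 - 6p and supply is Qs = 6p - 805.
Equate the new curves: 2837 - 6p = 6p - 805, giving 3642 = 12p, p = 303.5, Q = 1016.
Δp = 303.5 − 310 = -6.50.

-6.50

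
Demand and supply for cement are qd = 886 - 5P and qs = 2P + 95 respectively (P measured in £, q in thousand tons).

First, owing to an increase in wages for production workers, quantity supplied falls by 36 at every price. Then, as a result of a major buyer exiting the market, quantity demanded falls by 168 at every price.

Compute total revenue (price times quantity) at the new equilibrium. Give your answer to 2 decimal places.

23280.18

Original equilibrium: 886 - 5P = 2P + 95 gives 791 = 7P, so P = 113 and q = 321.
With the change applied: demand qd = 718 - 5P, supply qs = 2P + 59.
Equate the new curves: 718 - 5P = 2P + 59, giving 659 = 7P, P = 659/7 ≈ 94.1429, q = 1731/7 ≈ 247.2857.
New expenditure = 94.1429 × 247.2857 = 23280.18.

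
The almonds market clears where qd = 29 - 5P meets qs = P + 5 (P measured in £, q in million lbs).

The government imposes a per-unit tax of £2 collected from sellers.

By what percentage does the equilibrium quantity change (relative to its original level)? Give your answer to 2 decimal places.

Original equilibrium: 29 - 5P = P + 5 gives 24 = 6P, so P = 4 and q = 9.
Since sellers keep the price net of the tax, the effective supply curve becomes qs = P + 3.
New equilibrium: 29 - 5P = P + 3 ⇒ 26 = 6P ⇒ P = 13/3 ≈ 4.3333, q = 22/3 ≈ 7.3333.
%Δq = (7.3333 − 9) / 9 × 100 = -18.52%.

-18.52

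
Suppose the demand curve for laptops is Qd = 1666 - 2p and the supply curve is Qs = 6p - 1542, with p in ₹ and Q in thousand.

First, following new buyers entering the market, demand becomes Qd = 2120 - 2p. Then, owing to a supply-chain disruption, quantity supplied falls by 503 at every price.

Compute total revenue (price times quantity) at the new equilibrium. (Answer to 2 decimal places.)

561624.22

Before the shock: 1666 - 2p = 6p - 1542 ⇒ 3208 = 8p ⇒ p = 401, Q = 864.
After the shift, demand is Qd = 2120 - 2p and supply is Qs = 6p - 2045.
Clearing the new market: 2120 - 2p = 6p - 2045, so p = 520.625 and Q = 1078.75.
New expenditure = 520.625 × 1078.75 = 561624.22.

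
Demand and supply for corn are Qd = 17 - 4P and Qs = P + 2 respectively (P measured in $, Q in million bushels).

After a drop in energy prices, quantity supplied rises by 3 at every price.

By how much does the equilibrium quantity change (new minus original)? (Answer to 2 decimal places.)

+2.40

Solve the original market: 17 - 4P = P + 2, hence P = 3 and Q = 5.
The new curves are Qd = 17 - 4P (demand) and Qs = P + 5 (supply).
Clearing the new market: 17 - 4P = P + 5, so P = 2.4 and Q = 7.4.
ΔQ = 7.4 − 5 = +2.40.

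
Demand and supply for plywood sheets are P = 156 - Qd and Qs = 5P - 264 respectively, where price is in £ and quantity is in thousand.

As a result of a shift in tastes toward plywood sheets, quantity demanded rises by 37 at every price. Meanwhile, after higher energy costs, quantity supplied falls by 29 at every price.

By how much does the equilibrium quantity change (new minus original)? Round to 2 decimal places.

+26.00

Initially, 156 - P = 5P - 264, so 420 = 6P and P = 70, Q = 86.
The new curves are Qd = 193 - P (demand) and Qs = 5P - 293 (supply).
Clearing the new market: 193 - P = 5P - 293, so P = 81 and Q = 112.
ΔQ = 112 − 86 = +26.00.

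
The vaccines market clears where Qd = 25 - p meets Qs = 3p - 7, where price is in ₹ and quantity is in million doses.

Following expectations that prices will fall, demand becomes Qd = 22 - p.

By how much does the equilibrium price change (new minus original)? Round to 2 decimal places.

Initially, 25 - p = 3p - 7, so 32 = 4p and p = 8, Q = 17.
After the shift, demand is Qd = 22 - p and supply is Qs = 3p - 7.
Equate the new curves: 22 - p = 3p - 7, giving 29 = 4p, p = 7.25, Q = 14.75.
Δp = 7.25 − 8 = -0.75.

-0.75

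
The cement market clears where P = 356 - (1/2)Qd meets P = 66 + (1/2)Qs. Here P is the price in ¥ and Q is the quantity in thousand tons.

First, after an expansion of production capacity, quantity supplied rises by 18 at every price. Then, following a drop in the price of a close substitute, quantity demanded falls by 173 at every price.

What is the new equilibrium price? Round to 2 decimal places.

Before the shock: 712 - 2P = 2P - 132 ⇒ 844 = 4P ⇒ P = 211, Q = 290.
With the change applied: demand Qd = 539 - 2P, supply Qs = 2P - 114.
Equate the new curves: 539 - 2P = 2P - 114, giving 653 = 4P, P = 163.25, Q = 212.5.

163.25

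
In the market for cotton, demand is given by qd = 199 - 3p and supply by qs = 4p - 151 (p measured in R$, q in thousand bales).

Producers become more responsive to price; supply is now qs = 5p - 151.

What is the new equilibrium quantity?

67.75

Solve the original market: 199 - 3p = 4p - 151, hence p = 50 and q = 49.
The shock moves the curves to qd = 199 - 3p and qs = 5p - 151.
Clearing the new market: 199 - 3p = 5p - 151, so p = 43.75 and q = 67.75.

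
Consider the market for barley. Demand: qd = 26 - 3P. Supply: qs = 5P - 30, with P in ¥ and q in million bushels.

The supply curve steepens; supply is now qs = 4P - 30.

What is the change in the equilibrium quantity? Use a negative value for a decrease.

Initially, 26 - 3P = 5P - 30, so 56 = 8P and P = 7, q = 5.
With the change applied: demand qd = 26 - 3P, supply qs = 4P - 30.
Setting them equal: 26 - 3P = 4P - 30 → 56 = 7P, so P = 8 and q = 2.
Δq = 2 − 5 = -3.

-3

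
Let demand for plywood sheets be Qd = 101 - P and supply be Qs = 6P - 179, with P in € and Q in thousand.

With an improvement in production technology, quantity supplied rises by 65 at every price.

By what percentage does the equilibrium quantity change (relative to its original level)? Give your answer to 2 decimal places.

+15.22

Initially, 101 - P = 6P - 179, so 280 = 7P and P = 40, Q = 61.
After the shift, demand is Qd = 101 - P and supply is Qs = 6P - 114.
Clearing the new market: 101 - P = 6P - 114, so P = 215/7 ≈ 30.7143 and Q = 492/7 ≈ 70.2857.
%ΔQ = (70.2857 − 61) / 61 × 100 = +15.22%.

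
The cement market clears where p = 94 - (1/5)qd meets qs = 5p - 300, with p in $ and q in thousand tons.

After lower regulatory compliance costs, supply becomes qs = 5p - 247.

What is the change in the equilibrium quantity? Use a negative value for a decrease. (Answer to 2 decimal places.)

+26.50

Initially, 470 - 5p = 5p - 300, so 770 = 10p and p = 77, q = 85.
After the shift, demand is qd = 470 - 5p and supply is qs = 5p - 247.
New equilibrium: 470 - 5p = 5p - 247 ⇒ 717 = 10p ⇒ p = 71.7, q = 111.5.
Δq = 111.5 − 85 = +26.50.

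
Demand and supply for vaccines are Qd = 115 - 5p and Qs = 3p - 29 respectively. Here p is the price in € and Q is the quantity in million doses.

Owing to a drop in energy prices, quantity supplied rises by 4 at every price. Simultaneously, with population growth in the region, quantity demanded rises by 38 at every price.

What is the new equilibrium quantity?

Original equilibrium: 115 - 5p = 3p - 29 gives 144 = 8p, so p = 18 and Q = 25.
With the change applied: demand Qd = 153 - 5p, supply Qs = 3p - 25.
Equate the new curves: 153 - 5p = 3p - 25, giving 178 = 8p, p = 22.25, Q = 41.75.

41.75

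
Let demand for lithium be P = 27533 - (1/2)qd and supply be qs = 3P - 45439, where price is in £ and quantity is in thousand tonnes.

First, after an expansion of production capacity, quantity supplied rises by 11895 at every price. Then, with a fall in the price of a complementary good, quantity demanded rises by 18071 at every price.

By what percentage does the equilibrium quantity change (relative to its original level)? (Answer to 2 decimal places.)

+104.96

Before the shock: 55066 - 2P = 3P - 45439 ⇒ 100505 = 5P ⇒ P = 20101, q = 14864.
The shock moves the curves to qd = 73137 - 2P and qs = 3P - 33544.
New equilibrium: 73137 - 2P = 3P - 33544 ⇒ 106681 = 5P ⇒ P = 21336.2, q = 30464.6.
%Δq = (30464.6 − 14864) / 14864 × 100 = +104.96%.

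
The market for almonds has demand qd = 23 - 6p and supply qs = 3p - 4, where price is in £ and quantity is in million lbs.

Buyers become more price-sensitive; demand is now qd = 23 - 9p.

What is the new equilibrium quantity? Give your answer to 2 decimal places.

Before the shock: 23 - 6p = 3p - 4 ⇒ 27 = 9p ⇒ p = 3, q = 5.
The new curves are qd = 23 - 9p (demand) and qs = 3p - 4 (supply).
New equilibrium: 23 - 9p = 3p - 4 ⇒ 27 = 12p ⇒ p = 2.25, q = 2.75.

2.75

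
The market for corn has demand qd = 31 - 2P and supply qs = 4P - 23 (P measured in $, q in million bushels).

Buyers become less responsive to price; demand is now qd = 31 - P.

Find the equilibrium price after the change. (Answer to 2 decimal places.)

10.80

Original equilibrium: 31 - 2P = 4P - 23 gives 54 = 6P, so P = 9 and q = 13.
With the change applied: demand qd = 31 - P, supply qs = 4P - 23.
Setting them equal: 31 - P = 4P - 23 → 54 = 5P, so P = 10.8 and q = 20.2.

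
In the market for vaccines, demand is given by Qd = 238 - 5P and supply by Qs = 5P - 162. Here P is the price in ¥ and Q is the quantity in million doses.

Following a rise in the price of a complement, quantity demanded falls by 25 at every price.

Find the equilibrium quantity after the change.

Solve the original market: 238 - 5P = 5P - 162, hence P = 40 and Q = 38.
The new curves are Qd = 213 - 5P (demand) and Qs = 5P - 162 (supply).
New equilibrium: 213 - 5P = 5P - 162 ⇒ 375 = 10P ⇒ P = 37.5, Q = 25.5.

25.5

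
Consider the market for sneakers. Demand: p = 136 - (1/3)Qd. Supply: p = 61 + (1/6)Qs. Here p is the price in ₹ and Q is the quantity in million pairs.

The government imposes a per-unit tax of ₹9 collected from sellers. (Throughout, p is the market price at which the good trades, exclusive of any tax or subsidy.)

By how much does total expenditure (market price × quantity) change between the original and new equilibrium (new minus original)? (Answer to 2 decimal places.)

-756.00

Solve the original market: 408 - 3p = 6p - 366, hence p = 86 and Q = 150.
Since sellers keep the price net of the tax, the effective supply curve becomes Qs = 6p - 420.
Equate the new curves: 408 - 3p = 6p - 420, giving 828 = 9p, p = 92, Q = 132.
Expenditure moves from 86×150 = 12900 to 92×132 = 12144; change = -756.00.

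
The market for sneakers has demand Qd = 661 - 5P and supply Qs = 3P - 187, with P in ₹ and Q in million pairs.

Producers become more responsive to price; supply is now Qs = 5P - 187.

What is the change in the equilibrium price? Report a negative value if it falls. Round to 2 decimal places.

Solve the original market: 661 - 5P = 3P - 187, hence P = 106 and Q = 131.
The shock moves the curves to Qd = 661 - 5P and Qs = 5P - 187.
Equate the new curves: 661 - 5P = 5P - 187, giving 848 = 10P, P = 84.8, Q = 237.
ΔP = 84.8 − 106 = -21.20.

-21.20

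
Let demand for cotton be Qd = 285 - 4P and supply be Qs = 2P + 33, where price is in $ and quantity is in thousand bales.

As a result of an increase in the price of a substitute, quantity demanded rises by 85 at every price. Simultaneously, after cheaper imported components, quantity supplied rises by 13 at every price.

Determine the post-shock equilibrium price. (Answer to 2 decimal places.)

54.00

Original equilibrium: 285 - 4P = 2P + 33 gives 252 = 6P, so P = 42 and Q = 117.
With the change applied: demand Qd = 370 - 4P, supply Qs = 2P + 46.
Setting them equal: 370 - 4P = 2P + 46 → 324 = 6P, so P = 54 and Q = 154.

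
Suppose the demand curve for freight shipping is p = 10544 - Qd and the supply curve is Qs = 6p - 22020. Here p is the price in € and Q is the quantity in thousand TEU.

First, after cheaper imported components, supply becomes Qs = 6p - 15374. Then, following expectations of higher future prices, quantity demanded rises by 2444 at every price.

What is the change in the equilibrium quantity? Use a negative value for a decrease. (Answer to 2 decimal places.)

Original equilibrium: 10544 - p = 6p - 22020 gives 32564 = 7p, so p = 4652 and Q = 5892.
The new curves are Qd = 12988 - p (demand) and Qs = 6p - 15374 (supply).
Setting them equal: 12988 - p = 6p - 15374 → 28362 = 7p, so p = 28362/7 ≈ 4051.7143 and Q = 62554/7 ≈ 8936.2857.
ΔQ = 8936.2857 − 5892 = +3044.29.

+3044.29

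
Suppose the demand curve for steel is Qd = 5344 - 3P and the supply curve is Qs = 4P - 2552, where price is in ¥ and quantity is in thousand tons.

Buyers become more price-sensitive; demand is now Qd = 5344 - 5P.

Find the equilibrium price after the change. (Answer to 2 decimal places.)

Before the shock: 5344 - 3P = 4P - 2552 ⇒ 7896 = 7P ⇒ P = 1128, Q = 1960.
The shock moves the curves to Qd = 5344 - 5P and Qs = 4P - 2552.
Equate the new curves: 5344 - 5P = 4P - 2552, giving 7896 = 9P, P = 2632/3 ≈ 877.3333, Q = 2872/3 ≈ 957.3333.

877.33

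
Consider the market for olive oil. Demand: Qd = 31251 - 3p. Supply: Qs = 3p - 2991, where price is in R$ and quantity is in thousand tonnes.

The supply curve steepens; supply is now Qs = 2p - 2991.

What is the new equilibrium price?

Initially, 31251 - 3p = 3p - 2991, so 34242 = 6p and p = 5707, Q = 14130.
The shock moves the curves to Qd = 31251 - 3p and Qs = 2p - 2991.
New equilibrium: 31251 - 3p = 2p - 2991 ⇒ 34242 = 5p ⇒ p = 6848.4, Q = 10705.8.

6848.4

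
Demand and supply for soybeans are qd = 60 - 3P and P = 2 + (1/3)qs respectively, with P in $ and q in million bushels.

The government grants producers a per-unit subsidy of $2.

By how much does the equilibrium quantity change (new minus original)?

+3

Original equilibrium: 60 - 3P = 3P - 6 gives 66 = 6P, so P = 11 and q = 27.
Since sellers receive the price plus the subsidy, the effective supply curve becomes qs = 3P.
Clearing the new market: 60 - 3P = 3P, so P = 10 and q = 30.
Δq = 30 − 27 = +3.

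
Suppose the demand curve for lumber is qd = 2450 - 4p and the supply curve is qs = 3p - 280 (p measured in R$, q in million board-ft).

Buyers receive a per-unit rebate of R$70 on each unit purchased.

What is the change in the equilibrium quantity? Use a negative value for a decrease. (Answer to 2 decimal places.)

Initially, 2450 - 4p = 3p - 280, so 2730 = 7p and p = 390, q = 890.
Since buyers' out-of-pocket price is the market price minus the rebate, the effective demand curve becomes qd = 2730 - 4p.
Clearing the new market: 2730 - 4p = 3p - 280, so p = 430 and q = 1010.
Δq = 1010 − 890 = +120.00.

+120.00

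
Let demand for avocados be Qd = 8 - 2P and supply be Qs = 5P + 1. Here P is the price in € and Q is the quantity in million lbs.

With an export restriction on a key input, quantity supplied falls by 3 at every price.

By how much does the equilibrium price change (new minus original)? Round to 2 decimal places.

Solve the original market: 8 - 2P = 5P + 1, hence P = 1 and Q = 6.
The shock moves the curves to Qd = 8 - 2P and Qs = 5P - 2.
Equate the new curves: 8 - 2P = 5P - 2, giving 10 = 7P, P = 10/7 ≈ 1.4286, Q = 36/7 ≈ 5.1429.
ΔP = 1.4286 − 1 = +0.43.

+0.43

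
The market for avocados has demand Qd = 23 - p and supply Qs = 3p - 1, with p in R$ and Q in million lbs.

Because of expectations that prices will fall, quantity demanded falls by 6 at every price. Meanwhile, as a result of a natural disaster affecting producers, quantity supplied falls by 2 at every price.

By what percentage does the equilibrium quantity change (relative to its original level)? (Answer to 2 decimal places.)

-29.41

Solve the original market: 23 - p = 3p - 1, hence p = 6 and Q = 17.
The shock moves the curves to Qd = 17 - p and Qs = 3p - 3.
New equilibrium: 17 - p = 3p - 3 ⇒ 20 = 4p ⇒ p = 5, Q = 12.
%ΔQ = (12 − 17) / 17 × 100 = -29.41%.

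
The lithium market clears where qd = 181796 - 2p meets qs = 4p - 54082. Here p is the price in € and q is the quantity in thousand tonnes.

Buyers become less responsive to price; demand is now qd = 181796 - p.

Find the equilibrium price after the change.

Solve the original market: 181796 - 2p = 4p - 54082, hence p = 39313 and q = 103170.
With the change applied: demand qd = 181796 - p, supply qs = 4p - 54082.
Setting them equal: 181796 - p = 4p - 54082 → 235878 = 5p, so p = 47175.6 and q = 134620.4.

47175.6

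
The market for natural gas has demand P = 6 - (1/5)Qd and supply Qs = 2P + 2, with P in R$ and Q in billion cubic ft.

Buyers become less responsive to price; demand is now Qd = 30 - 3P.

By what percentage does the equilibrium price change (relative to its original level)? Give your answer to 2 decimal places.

Before the shock: 30 - 5P = 2P + 2 ⇒ 28 = 7P ⇒ P = 4, Q = 10.
The shock moves the curves to Qd = 30 - 3P and Qs = 2P + 2.
Equate the new curves: 30 - 3P = 2P + 2, giving 28 = 5P, P = 5.6, Q = 13.2.
%ΔP = (5.6 − 4) / 4 × 100 = +40.00%.

+40.00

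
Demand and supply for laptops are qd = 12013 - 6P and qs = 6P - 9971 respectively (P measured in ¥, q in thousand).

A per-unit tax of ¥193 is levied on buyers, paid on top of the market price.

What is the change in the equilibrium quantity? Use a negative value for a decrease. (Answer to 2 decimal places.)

Original equilibrium: 12013 - 6P = 6P - 9971 gives 21984 = 12P, so P = 1832 and q = 1021.
Since buyers pay the price plus the tax, the effective demand curve becomes qd = 10855 - 6P.
New equilibrium: 10855 - 6P = 6P - 9971 ⇒ 20826 = 12P ⇒ P = 1735.5, q = 442.
Δq = 442 − 1021 = -579.00.

-579.00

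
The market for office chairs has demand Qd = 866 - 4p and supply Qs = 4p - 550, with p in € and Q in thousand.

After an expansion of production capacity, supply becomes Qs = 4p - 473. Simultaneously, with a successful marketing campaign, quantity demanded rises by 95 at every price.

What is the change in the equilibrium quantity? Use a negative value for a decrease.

Before the shock: 866 - 4p = 4p - 550 ⇒ 1416 = 8p ⇒ p = 177, Q = 158.
With the change applied: demand Qd = 961 - 4p, supply Qs = 4p - 473.
Equate the new curves: 961 - 4p = 4p - 473, giving 1434 = 8p, p = 179.25, Q = 244.
ΔQ = 244 − 158 = +86.

+86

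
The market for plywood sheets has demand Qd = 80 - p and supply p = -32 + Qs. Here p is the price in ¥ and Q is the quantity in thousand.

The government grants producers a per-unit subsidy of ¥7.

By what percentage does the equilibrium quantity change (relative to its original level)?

+6.25

Before the shock: 80 - p = p + 32 ⇒ 48 = 2p ⇒ p = 24, Q = 56.
Since sellers receive the price plus the subsidy, the effective supply curve becomes Qs = p + 39.
Setting them equal: 80 - p = p + 39 → 41 = 2p, so p = 20.5 and Q = 59.5.
%ΔQ = (59.5 − 56) / 56 × 100 = +6.25%.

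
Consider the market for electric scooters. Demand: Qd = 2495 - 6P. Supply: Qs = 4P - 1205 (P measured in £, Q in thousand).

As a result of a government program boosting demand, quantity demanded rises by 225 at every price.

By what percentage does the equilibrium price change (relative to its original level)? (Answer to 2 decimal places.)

+6.08

Before the shock: 2495 - 6P = 4P - 1205 ⇒ 3700 = 10P ⇒ P = 370, Q = 275.
The new curves are Qd = 2720 - 6P (demand) and Qs = 4P - 1205 (supply).
New equilibrium: 2720 - 6P = 4P - 1205 ⇒ 3925 = 10P ⇒ P = 392.5, Q = 365.
%ΔP = (392.5 − 370) / 370 × 100 = +6.08%.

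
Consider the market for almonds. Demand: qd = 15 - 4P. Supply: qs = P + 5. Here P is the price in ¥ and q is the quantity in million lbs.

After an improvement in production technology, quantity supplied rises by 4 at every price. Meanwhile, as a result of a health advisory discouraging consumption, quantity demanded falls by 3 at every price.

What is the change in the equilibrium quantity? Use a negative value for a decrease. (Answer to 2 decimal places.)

Solve the original market: 15 - 4P = P + 5, hence P = 2 and q = 7.
After the shift, demand is qd = 12 - 4P and supply is qs = P + 9.
Equate the new curves: 12 - 4P = P + 9, giving 3 = 5P, P = 0.6, q = 9.6.
Δq = 9.6 − 7 = +2.60.

+2.60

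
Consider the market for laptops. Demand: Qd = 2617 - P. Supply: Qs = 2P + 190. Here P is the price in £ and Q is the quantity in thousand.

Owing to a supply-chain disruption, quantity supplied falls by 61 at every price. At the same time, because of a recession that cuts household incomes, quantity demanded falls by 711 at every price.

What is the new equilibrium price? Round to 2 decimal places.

Before the shock: 2617 - P = 2P + 190 ⇒ 2427 = 3P ⇒ P = 809, Q = 1808.
After the shift, demand is Qd = 1906 - P and supply is Qs = 2P + 129.
Setting them equal: 1906 - P = 2P + 129 → 1777 = 3P, so P = 1777/3 ≈ 592.3333 and Q = 3941/3 ≈ 1313.6667.

592.33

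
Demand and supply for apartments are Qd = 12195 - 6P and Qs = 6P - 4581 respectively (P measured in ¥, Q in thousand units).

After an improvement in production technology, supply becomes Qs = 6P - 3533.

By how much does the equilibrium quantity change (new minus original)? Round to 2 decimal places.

+524.00

Before the shock: 12195 - 6P = 6P - 4581 ⇒ 16776 = 12P ⇒ P = 1398, Q = 3807.
With the change applied: demand Qd = 12195 - 6P, supply Qs = 6P - 3533.
New equilibrium: 12195 - 6P = 6P - 3533 ⇒ 15728 = 12P ⇒ P = 3932/3 ≈ 1310.6667, Q = 4331.
ΔQ = 4331 − 3807 = +524.00.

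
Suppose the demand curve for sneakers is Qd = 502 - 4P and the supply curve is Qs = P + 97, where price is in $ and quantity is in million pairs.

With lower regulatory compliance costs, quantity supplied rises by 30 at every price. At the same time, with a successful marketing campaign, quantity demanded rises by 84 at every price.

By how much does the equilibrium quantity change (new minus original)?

Original equilibrium: 502 - 4P = P + 97 gives 405 = 5P, so P = 81 and Q = 178.
With the change applied: demand Qd = 586 - 4P, supply Qs = P + 127.
Equate the new curves: 586 - 4P = P + 127, giving 459 = 5P, P = 91.8, Q = 218.8.
ΔQ = 218.8 − 178 = +40.8.

+40.8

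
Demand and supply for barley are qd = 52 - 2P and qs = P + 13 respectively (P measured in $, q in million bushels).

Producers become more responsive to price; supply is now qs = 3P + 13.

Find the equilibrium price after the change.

Initially, 52 - 2P = P + 13, so 39 = 3P and P = 13, q = 26.
After the shift, demand is qd = 52 - 2P and supply is qs = 3P + 13.
Setting them equal: 52 - 2P = 3P + 13 → 39 = 5P, so P = 7.8 and q = 36.4.

7.8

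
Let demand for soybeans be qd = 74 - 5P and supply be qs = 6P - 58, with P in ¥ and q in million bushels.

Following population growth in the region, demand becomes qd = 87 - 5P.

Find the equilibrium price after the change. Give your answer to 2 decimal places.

13.18

Initially, 74 - 5P = 6P - 58, so 132 = 11P and P = 12, q = 14.
The shock moves the curves to qd = 87 - 5P and qs = 6P - 58.
New equilibrium: 87 - 5P = 6P - 58 ⇒ 145 = 11P ⇒ P = 145/11 ≈ 13.1818, q = 232/11 ≈ 21.0909.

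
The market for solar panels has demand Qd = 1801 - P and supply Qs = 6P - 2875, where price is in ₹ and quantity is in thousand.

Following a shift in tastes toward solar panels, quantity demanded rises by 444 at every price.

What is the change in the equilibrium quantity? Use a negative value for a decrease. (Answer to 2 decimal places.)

+380.57

Solve the original market: 1801 - P = 6P - 2875, hence P = 668 and Q = 1133.
The new curves are Qd = 2245 - P (demand) and Qs = 6P - 2875 (supply).
New equilibrium: 2245 - P = 6P - 2875 ⇒ 5120 = 7P ⇒ P = 5120/7 ≈ 731.4286, Q = 10595/7 ≈ 1513.5714.
ΔQ = 1513.5714 − 1133 = +380.57.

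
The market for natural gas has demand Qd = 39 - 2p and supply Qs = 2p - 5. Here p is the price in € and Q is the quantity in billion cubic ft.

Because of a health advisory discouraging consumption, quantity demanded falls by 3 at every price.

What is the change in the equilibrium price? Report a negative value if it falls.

-0.75

Solve the original market: 39 - 2p = 2p - 5, hence p = 11 and Q = 17.
After the shift, demand is Qd = 36 - 2p and supply is Qs = 2p - 5.
Clearing the new market: 36 - 2p = 2p - 5, so p = 10.25 and Q = 15.5.
Δp = 10.25 − 11 = -0.75.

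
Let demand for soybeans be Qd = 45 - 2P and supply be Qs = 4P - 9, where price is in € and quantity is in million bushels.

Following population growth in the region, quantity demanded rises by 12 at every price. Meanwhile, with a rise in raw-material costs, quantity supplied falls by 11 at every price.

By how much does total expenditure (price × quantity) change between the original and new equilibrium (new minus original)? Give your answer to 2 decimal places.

+159.11

Solve the original market: 45 - 2P = 4P - 9, hence P = 9 and Q = 27.
The new curves are Qd = 57 - 2P (demand) and Qs = 4P - 20 (supply).
Equate the new curves: 57 - 2P = 4P - 20, giving 77 = 6P, P = 77/6 ≈ 12.8333, Q = 94/3 ≈ 31.3333.
Expenditure moves from 9×27 = 243 to 12.8333×31.3333 = 402.1111; change = +159.11.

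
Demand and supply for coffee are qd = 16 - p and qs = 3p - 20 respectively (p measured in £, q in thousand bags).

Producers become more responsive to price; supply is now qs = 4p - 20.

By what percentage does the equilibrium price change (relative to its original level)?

Original equilibrium: 16 - p = 3p - 20 gives 36 = 4p, so p = 9 and q = 7.
The shock moves the curves to qd = 16 - p and qs = 4p - 20.
Clearing the new market: 16 - p = 4p - 20, so p = 7.2 and q = 8.8.
%Δp = (7.2 − 9) / 9 × 100 = -20%.

-20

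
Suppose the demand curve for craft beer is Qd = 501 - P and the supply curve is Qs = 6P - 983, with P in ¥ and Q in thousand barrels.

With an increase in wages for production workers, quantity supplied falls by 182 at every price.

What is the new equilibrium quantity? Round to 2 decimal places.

Solve the original market: 501 - P = 6P - 983, hence P = 212 and Q = 289.
After the shift, demand is Qd = 501 - P and supply is Qs = 6P - 1165.
New equilibrium: 501 - P = 6P - 1165 ⇒ 1666 = 7P ⇒ P = 238, Q = 263.

263.00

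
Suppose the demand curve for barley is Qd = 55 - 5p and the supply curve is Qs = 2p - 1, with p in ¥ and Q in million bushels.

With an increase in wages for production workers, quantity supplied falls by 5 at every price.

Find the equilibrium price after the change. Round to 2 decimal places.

8.71

Original equilibrium: 55 - 5p = 2p - 1 gives 56 = 7p, so p = 8 and Q = 15.
The shock moves the curves to Qd = 55 - 5p and Qs = 2p - 6.
New equilibrium: 55 - 5p = 2p - 6 ⇒ 61 = 7p ⇒ p = 61/7 ≈ 8.7143, Q = 80/7 ≈ 11.4286.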